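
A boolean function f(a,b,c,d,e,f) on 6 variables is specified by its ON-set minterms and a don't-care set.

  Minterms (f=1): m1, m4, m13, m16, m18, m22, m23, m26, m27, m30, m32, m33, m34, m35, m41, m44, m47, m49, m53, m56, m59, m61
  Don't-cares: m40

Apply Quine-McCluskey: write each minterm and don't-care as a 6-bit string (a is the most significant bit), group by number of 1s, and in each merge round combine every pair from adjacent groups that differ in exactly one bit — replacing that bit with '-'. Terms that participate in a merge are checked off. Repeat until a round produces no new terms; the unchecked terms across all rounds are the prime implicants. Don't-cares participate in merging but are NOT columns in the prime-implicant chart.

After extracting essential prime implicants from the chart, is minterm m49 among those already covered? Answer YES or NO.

size-2^0 implicants → 000001(✓)  000100  001101  010000(✓)  010010(✓)  010110(✓)  010111(✓)  011010(✓)  011011(✓)  011110(✓)  100000(✓)  100001(✓)  100010(✓)  100011(✓)  101000(✓)  101001(✓)  101100(✓)  101111  110001(✓)  110101(✓)  111000(✓)  111011(✓)  111101(✓)
size-2^1 implicants → -00001  -11011  01-010(✓)  01-110(✓)  010-10(✓)  0100-0  01011-  011-10(✓)  01101-  1-0001  1-1000  10-000(✓)  10-001(✓)  1000-0(✓)  1000-1(✓)  10000-(✓)  10001-(✓)  101-00  10100-(✓)  11-101  110-01
size-2^2 implicants → 01--10  10-00-  1000--
Unchecked terms (primes): -00001, -11011, 000100, 001101, 01--10, 0100-0, 01011-, 01101-, 1-0001, 1-1000, 10-00-, 1000--, 101-00, 101111, 11-101, 110-01
Minterm coverage:
  m1 ⊆ -00001 [E]
  m4 ⊆ 000100 [E]
  m13 ⊆ 001101 [E]
  m16 ⊆ 0100-0 [E]
  m18 ⊆ 01--10,0100-0
  m22 ⊆ 01--10,01011-
  m23 ⊆ 01011- [E]
  m26 ⊆ 01--10,01101-
  m27 ⊆ -11011,01101-
  m30 ⊆ 01--10 [E]
  m32 ⊆ 10-00-,1000--
  m33 ⊆ -00001,1-0001,10-00-,1000--
  m34 ⊆ 1000-- [E]
  m35 ⊆ 1000-- [E]
  m41 ⊆ 10-00- [E]
  m44 ⊆ 101-00 [E]
  m47 ⊆ 101111 [E]
  m49 ⊆ 1-0001,110-01
  m53 ⊆ 11-101,110-01
  m56 ⊆ 1-1000 [E]
  m59 ⊆ -11011 [E]
  m61 ⊆ 11-101 [E]
E = {-00001, -11011, 000100, 001101, 01--10, 0100-0, 01011-, 1-1000, 10-00-, 1000--, 101-00, 101111, 11-101}

NO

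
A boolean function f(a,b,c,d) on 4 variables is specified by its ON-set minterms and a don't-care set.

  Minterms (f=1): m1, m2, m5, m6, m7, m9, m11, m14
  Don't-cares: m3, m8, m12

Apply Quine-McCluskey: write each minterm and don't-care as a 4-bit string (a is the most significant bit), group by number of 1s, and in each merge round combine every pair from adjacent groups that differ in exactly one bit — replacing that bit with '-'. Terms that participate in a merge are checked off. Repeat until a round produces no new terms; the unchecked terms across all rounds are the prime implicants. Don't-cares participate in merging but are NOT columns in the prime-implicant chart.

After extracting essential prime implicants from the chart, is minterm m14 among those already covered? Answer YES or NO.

[col 0] 0001*, 0010*, 0011*, 0101*, 0110*, 0111*, 1000*, 1001*, 1011*, 1100*, 1110*
[col 1] -001*, -011*, -110, 0-01*, 0-10*, 0-11*, 00-1*, 001-*, 01-1*, 011-*, 1-00, 10-1*, 100-, 11-0
[col 2] -0-1, 0--1, 0-1-
Prime implicants: -0-1, -110, 0--1, 0-1-, 1-00, 100-, 11-0
PI chart (minterm → PIs covering it):
  1 | -0-1,0--1
  2 | 0-1-  (sole → essential)
  5 | 0--1  (sole → essential)
  6 | -110,0-1-
  7 | 0--1,0-1-
  9 | -0-1,100-
  11 | -0-1  (sole → essential)
  14 | -110,11-0
Essential prime implicants: -0-1, 0--1, 0-1-

NO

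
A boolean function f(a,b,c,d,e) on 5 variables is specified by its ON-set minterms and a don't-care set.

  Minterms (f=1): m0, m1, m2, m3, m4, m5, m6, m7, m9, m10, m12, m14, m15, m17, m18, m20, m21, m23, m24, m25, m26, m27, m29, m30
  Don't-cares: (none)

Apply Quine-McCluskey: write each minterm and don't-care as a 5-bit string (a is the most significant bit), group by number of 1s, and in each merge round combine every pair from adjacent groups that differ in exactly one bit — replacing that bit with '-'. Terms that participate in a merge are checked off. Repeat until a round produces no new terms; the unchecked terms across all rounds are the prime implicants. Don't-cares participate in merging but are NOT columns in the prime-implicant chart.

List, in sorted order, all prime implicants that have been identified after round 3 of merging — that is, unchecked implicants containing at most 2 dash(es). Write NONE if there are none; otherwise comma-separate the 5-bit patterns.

--001, --010, -0-01, -01-1, -010-, -1-10, 0--10, 0-1-0, 0-11-, 1--01, 110--

size-2^0 implicants → 00000(✓)  00001(✓)  00010(✓)  00011(✓)  00100(✓)  00101(✓)  00110(✓)  00111(✓)  01001(✓)  01010(✓)  01100(✓)  01110(✓)  01111(✓)  10001(✓)  10010(✓)  10100(✓)  10101(✓)  10111(✓)  11000(✓)  11001(✓)  11010(✓)  11011(✓)  11101(✓)  11110(✓)
size-2^1 implicants → -0001(✓)  -0010(✓)  -0100(✓)  -0101(✓)  -0111(✓)  -1001(✓)  -1010(✓)  -1110(✓)  0-001(✓)  0-010(✓)  0-100(✓)  0-110(✓)  0-111(✓)  00-00(✓)  00-01(✓)  00-10(✓)  00-11(✓)  000-0(✓)  000-1(✓)  0000-(✓)  0001-(✓)  001-0(✓)  001-1(✓)  0010-(✓)  0011-(✓)  01-10(✓)  011-0(✓)  0111-(✓)  1-001(✓)  1-010(✓)  1-101(✓)  10-01(✓)  101-1(✓)  1010-(✓)  11-01(✓)  11-10(✓)  110-0(✓)  110-1(✓)  1100-(✓)  1101-(✓)
size-2^2 implicants → --001  --010  -0-01  -01-1  -010-  -1-10  0--10  0-1-0  0-11-  00--0(✓)  00--1(✓)  00-0-(✓)  00-1-(✓)  000--(✓)  001--(✓)  1--01  110--
size-2^3 implicants → 00---
Unchecked terms (primes): --001, --010, -0-01, -01-1, -010-, -1-10, 0--10, 0-1-0, 0-11-, 00---, 1--01, 110--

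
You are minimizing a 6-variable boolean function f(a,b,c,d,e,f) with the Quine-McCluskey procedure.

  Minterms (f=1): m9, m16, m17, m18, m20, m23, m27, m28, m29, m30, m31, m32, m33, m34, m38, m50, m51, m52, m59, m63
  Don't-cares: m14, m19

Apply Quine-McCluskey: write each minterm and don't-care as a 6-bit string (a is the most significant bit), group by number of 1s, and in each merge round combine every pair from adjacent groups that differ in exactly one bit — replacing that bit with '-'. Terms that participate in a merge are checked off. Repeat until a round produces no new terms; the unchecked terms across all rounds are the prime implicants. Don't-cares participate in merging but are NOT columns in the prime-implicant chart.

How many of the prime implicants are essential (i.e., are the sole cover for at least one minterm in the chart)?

[col 0] 001001, 001110*, 010000*, 010001*, 010010*, 010011*, 010100*, 010111*, 011011*, 011100*, 011101*, 011110*, 011111*, 100000*, 100001*, 100010*, 100110*, 110010*, 110011*, 110100*, 111011*, 111111*
[col 1] -10010*, -10011*, -10100, -11011*, -11111*, 0-1110, 01-011*, 01-100, 01-111*, 010-00, 010-11*, 0100-0*, 0100-1*, 01000-*, 01001-*, 011-11*, 0111-0*, 0111-1*, 01110-*, 01111-*, 1-0010, 100-10, 1000-0, 10000-, 11-011*, 11001-*, 111-11*
[col 2] -1-011, -1001-, -11-11, 01--11, 0100--, 0111--
Prime implicants: -1-011, -1001-, -10100, -11-11, 0-1110, 001001, 01--11, 01-100, 010-00, 0100--, 0111--, 1-0010, 100-10, 1000-0, 10000-
PI chart (minterm → PIs covering it):
  9 | 001001  (sole → essential)
  16 | 010-00,0100--
  17 | 0100--  (sole → essential)
  18 | -1001-,0100--
  20 | -10100,01-100,010-00
  23 | 01--11  (sole → essential)
  27 | -1-011,-11-11,01--11
  28 | 01-100,0111--
  29 | 0111--  (sole → essential)
  30 | 0-1110,0111--
  31 | -11-11,01--11,0111--
  32 | 1000-0,10000-
  33 | 10000-  (sole → essential)
  34 | 1-0010,100-10,1000-0
  38 | 100-10  (sole → essential)
  50 | -1001-,1-0010
  51 | -1-011,-1001-
  52 | -10100  (sole → essential)
  59 | -1-011,-11-11
  63 | -11-11  (sole → essential)
Essential prime implicants: -10100, -11-11, 001001, 01--11, 0100--, 0111--, 100-10, 10000-

8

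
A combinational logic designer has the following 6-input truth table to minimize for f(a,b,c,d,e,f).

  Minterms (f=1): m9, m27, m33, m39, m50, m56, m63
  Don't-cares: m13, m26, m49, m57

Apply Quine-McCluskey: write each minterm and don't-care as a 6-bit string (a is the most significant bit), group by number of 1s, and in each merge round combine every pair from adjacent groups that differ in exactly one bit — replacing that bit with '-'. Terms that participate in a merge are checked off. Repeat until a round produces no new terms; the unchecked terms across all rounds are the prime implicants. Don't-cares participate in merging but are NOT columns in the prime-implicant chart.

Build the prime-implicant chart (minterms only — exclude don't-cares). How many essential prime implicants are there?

7

size-2^0 implicants → 001001(✓)  001101(✓)  011010(✓)  011011(✓)  100001(✓)  100111  110001(✓)  110010  111000(✓)  111001(✓)  111111
size-2^1 implicants → 001-01  01101-  1-0001  11-001  11100-
Unchecked terms (primes): 001-01, 01101-, 1-0001, 100111, 11-001, 110010, 11100-, 111111
Minterm coverage:
  m9 ⊆ 001-01 [E]
  m27 ⊆ 01101- [E]
  m33 ⊆ 1-0001 [E]
  m39 ⊆ 100111 [E]
  m50 ⊆ 110010 [E]
  m56 ⊆ 11100- [E]
  m63 ⊆ 111111 [E]
E = {001-01, 01101-, 1-0001, 100111, 110010, 11100-, 111111}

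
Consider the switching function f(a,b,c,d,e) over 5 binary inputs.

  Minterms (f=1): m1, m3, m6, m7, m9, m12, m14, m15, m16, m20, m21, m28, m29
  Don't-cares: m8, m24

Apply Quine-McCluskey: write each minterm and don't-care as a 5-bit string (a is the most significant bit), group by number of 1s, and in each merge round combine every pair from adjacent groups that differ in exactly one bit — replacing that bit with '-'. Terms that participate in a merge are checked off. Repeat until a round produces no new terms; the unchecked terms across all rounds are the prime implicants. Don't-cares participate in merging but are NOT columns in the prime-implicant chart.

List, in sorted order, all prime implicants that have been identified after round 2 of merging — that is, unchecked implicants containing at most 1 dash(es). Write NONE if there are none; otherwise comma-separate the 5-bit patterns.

0-001, 00-11, 000-1, 0100-, 011-0

size-2^0 implicants → 00001(✓)  00011(✓)  00110(✓)  00111(✓)  01000(✓)  01001(✓)  01100(✓)  01110(✓)  01111(✓)  10000(✓)  10100(✓)  10101(✓)  11000(✓)  11100(✓)  11101(✓)
size-2^1 implicants → -1000(✓)  -1100(✓)  0-001  0-110(✓)  0-111(✓)  00-11  000-1  0011-(✓)  01-00(✓)  0100-  011-0  0111-(✓)  1-000(✓)  1-100(✓)  1-101(✓)  10-00(✓)  1010-(✓)  11-00(✓)  1110-(✓)
size-2^2 implicants → -1-00  0-11-  1--00  1-10-
Unchecked terms (primes): -1-00, 0-001, 0-11-, 00-11, 000-1, 0100-, 011-0, 1--00, 1-10-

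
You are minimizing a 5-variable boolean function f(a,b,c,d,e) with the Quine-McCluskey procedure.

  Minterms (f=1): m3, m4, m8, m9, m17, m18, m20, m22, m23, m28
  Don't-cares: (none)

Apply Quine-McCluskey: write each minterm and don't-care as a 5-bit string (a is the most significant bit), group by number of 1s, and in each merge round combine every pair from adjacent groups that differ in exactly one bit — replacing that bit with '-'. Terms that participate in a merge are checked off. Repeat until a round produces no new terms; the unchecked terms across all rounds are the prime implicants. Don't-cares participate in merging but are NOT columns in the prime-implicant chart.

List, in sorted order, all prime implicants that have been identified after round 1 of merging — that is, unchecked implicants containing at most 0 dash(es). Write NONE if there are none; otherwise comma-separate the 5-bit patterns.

00011, 10001

Round 0: 00011 00100✓ 01000✓ 01001✓ 10001 10010✓ 10100✓ 10110✓ 10111✓ 11100✓
Round 1: -0100 0100- 1-100 10-10 101-0 1011-
PIs = {-0100, 00011, 0100-, 1-100, 10-10, 10001, 101-0, 1011-}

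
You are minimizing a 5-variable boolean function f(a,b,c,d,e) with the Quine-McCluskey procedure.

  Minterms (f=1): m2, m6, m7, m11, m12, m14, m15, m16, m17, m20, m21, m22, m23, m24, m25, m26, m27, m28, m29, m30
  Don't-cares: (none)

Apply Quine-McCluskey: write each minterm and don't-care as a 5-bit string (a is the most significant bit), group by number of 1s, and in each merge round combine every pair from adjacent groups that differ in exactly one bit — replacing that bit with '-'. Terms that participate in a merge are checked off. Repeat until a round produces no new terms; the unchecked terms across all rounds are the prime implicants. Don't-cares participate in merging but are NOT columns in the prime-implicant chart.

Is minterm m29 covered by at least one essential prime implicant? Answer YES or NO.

YES

[col 0] 00010*, 00110*, 00111*, 01011*, 01100*, 01110*, 01111*, 10000*, 10001*, 10100*, 10101*, 10110*, 10111*, 11000*, 11001*, 11010*, 11011*, 11100*, 11101*, 11110*
[col 1] -0110*, -0111*, -1011, -1100*, -1110*, 0-110*, 0-111*, 00-10, 0011-*, 01-11, 011-0*, 0111-*, 1-000*, 1-001*, 1-100*, 1-101*, 1-110*, 10-00*, 10-01*, 1000-*, 101-0*, 101-1*, 1010-*, 1011-*, 11-00*, 11-01*, 11-10*, 110-0*, 110-1*, 1100-*, 1101-*, 111-0*, 1110-*
[col 2] --110, -011-, -11-0, 0-11-, 1--00*, 1--01*, 1-00-*, 1-1-0, 1-10-*, 10-0-*, 101--, 11--0, 11-0-*, 110--
[col 3] 1--0-
Prime implicants: --110, -011-, -1011, -11-0, 0-11-, 00-10, 01-11, 1--0-, 1-1-0, 101--, 11--0, 110--
PI chart (minterm → PIs covering it):
  2 | 00-10  (sole → essential)
  6 | --110,-011-,0-11-,00-10
  7 | -011-,0-11-
  11 | -1011,01-11
  12 | -11-0  (sole → essential)
  14 | --110,-11-0,0-11-
  15 | 0-11-,01-11
  16 | 1--0-  (sole → essential)
  17 | 1--0-  (sole → essential)
  20 | 1--0-,1-1-0,101--
  21 | 1--0-,101--
  22 | --110,-011-,1-1-0,101--
  23 | -011-,101--
  24 | 1--0-,11--0,110--
  25 | 1--0-,110--
  26 | 11--0,110--
  27 | -1011,110--
  28 | -11-0,1--0-,1-1-0,11--0
  29 | 1--0-  (sole → essential)
  30 | --110,-11-0,1-1-0,11--0
Essential prime implicants: -11-0, 00-10, 1--0-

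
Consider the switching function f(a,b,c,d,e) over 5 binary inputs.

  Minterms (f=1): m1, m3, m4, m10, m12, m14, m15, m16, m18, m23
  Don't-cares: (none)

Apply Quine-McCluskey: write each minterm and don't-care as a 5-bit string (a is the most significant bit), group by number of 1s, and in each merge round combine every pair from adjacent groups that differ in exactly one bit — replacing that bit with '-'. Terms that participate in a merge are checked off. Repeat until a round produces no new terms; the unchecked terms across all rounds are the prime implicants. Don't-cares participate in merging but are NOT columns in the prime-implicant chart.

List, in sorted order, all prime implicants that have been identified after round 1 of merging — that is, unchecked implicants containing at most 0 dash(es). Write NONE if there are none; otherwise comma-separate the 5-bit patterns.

size-2^0 implicants → 00001(✓)  00011(✓)  00100(✓)  01010(✓)  01100(✓)  01110(✓)  01111(✓)  10000(✓)  10010(✓)  10111
size-2^1 implicants → 0-100  000-1  01-10  011-0  0111-  100-0
Unchecked terms (primes): 0-100, 000-1, 01-10, 011-0, 0111-, 100-0, 10111

10111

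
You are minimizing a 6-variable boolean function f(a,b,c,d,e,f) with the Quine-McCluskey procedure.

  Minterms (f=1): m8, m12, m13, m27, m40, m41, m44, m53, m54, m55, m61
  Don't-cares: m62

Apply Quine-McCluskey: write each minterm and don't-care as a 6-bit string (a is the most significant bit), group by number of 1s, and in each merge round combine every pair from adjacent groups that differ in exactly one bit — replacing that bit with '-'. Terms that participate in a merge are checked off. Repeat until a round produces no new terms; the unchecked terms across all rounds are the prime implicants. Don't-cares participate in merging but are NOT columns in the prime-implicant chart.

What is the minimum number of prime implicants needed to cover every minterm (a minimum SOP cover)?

size-2^0 implicants → 001000(✓)  001100(✓)  001101(✓)  011011  101000(✓)  101001(✓)  101100(✓)  110101(✓)  110110(✓)  110111(✓)  111101(✓)  111110(✓)
size-2^1 implicants → -01000(✓)  -01100(✓)  001-00(✓)  00110-  101-00(✓)  10100-  11-101  11-110  1101-1  11011-
size-2^2 implicants → -01-00
Unchecked terms (primes): -01-00, 00110-, 011011, 10100-, 11-101, 11-110, 1101-1, 11011-
Minterm coverage:
  m8 ⊆ -01-00 [E]
  m12 ⊆ -01-00,00110-
  m13 ⊆ 00110- [E]
  m27 ⊆ 011011 [E]
  m40 ⊆ -01-00,10100-
  m41 ⊆ 10100- [E]
  m44 ⊆ -01-00 [E]
  m53 ⊆ 11-101,1101-1
  m54 ⊆ 11-110,11011-
  m55 ⊆ 1101-1,11011-
  m61 ⊆ 11-101 [E]
E = {-01-00, 00110-, 011011, 10100-, 11-101}
Petrick residual → 11011-
Cover = b'ce'f' + a'b'cde' + a'bcd'ef + ab'cd'e' + abde'f + abc'de  |cover|=6

6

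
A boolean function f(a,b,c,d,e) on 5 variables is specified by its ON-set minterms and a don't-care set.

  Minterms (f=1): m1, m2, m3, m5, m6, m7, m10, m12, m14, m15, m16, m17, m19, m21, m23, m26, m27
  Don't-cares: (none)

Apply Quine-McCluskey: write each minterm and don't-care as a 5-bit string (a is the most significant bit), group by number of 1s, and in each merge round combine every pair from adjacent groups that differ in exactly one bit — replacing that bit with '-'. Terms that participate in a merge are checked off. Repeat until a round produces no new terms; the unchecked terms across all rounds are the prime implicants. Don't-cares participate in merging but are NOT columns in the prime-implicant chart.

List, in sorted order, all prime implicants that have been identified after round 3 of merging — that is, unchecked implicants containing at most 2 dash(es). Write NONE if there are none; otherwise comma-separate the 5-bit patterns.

-1010, 0--10, 0-11-, 00-1-, 011-0, 1-011, 1000-, 1101-

Round 0: 00001✓ 00010✓ 00011✓ 00101✓ 00110✓ 00111✓ 01010✓ 01100✓ 01110✓ 01111✓ 10000✓ 10001✓ 10011✓ 10101✓ 10111✓ 11010✓ 11011✓
Round 1: -0001✓ -0011✓ -0101✓ -0111✓ -1010 0-010✓ 0-110✓ 0-111✓ 00-01✓ 00-10✓ 00-11✓ 000-1✓ 0001-✓ 001-1✓ 0011-✓ 01-10✓ 011-0 0111-✓ 1-011 10-01✓ 10-11✓ 100-1✓ 1000- 101-1✓ 1101-
Round 2: -0-01✓ -0-11✓ -00-1✓ -01-1✓ 0--10 0-11- 00--1✓ 00-1- 10--1✓
Round 3: -0--1
PIs = {-0--1, -1010, 0--10, 0-11-, 00-1-, 011-0, 1-011, 1000-, 1101-}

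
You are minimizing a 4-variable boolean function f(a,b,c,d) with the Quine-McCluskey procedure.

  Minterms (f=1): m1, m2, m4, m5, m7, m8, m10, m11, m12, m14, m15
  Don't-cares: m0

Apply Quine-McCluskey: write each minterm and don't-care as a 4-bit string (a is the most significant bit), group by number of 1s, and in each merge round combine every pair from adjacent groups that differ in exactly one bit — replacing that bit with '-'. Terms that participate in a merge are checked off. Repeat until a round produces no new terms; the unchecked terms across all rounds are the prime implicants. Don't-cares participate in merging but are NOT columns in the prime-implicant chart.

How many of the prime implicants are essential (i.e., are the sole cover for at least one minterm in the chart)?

3

size-2^0 implicants → 0000(✓)  0001(✓)  0010(✓)  0100(✓)  0101(✓)  0111(✓)  1000(✓)  1010(✓)  1011(✓)  1100(✓)  1110(✓)  1111(✓)
size-2^1 implicants → -000(✓)  -010(✓)  -100(✓)  -111  0-00(✓)  0-01(✓)  00-0(✓)  000-(✓)  01-1  010-(✓)  1-00(✓)  1-10(✓)  1-11(✓)  10-0(✓)  101-(✓)  11-0(✓)  111-(✓)
size-2^2 implicants → --00  -0-0  0-0-  1--0  1-1-
Unchecked terms (primes): --00, -0-0, -111, 0-0-, 01-1, 1--0, 1-1-
Minterm coverage:
  m1 ⊆ 0-0- [E]
  m2 ⊆ -0-0 [E]
  m4 ⊆ --00,0-0-
  m5 ⊆ 0-0-,01-1
  m7 ⊆ -111,01-1
  m8 ⊆ --00,-0-0,1--0
  m10 ⊆ -0-0,1--0,1-1-
  m11 ⊆ 1-1- [E]
  m12 ⊆ --00,1--0
  m14 ⊆ 1--0,1-1-
  m15 ⊆ -111,1-1-
E = {-0-0, 0-0-, 1-1-}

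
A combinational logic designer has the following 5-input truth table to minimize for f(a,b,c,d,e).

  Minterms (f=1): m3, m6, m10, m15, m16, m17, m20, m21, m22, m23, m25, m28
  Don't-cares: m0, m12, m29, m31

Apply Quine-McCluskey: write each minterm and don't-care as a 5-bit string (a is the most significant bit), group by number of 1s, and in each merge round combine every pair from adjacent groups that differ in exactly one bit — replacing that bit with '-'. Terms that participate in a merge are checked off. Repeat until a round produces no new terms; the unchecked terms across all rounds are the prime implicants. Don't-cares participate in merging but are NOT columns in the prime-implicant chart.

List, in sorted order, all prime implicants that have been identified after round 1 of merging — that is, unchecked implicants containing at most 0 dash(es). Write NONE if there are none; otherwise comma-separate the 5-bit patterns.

[col 0] 00000*, 00011, 00110*, 01010, 01100*, 01111*, 10000*, 10001*, 10100*, 10101*, 10110*, 10111*, 11001*, 11100*, 11101*, 11111*
[col 1] -0000, -0110, -1100, -1111, 1-001*, 1-100*, 1-101*, 1-111*, 10-00*, 10-01*, 1000-*, 101-0*, 101-1*, 1010-*, 1011-*, 11-01*, 111-1*, 1110-*
[col 2] 1--01, 1-1-1, 1-10-, 10-0-, 101--
Prime implicants: -0000, -0110, -1100, -1111, 00011, 01010, 1--01, 1-1-1, 1-10-, 10-0-, 101--

00011, 01010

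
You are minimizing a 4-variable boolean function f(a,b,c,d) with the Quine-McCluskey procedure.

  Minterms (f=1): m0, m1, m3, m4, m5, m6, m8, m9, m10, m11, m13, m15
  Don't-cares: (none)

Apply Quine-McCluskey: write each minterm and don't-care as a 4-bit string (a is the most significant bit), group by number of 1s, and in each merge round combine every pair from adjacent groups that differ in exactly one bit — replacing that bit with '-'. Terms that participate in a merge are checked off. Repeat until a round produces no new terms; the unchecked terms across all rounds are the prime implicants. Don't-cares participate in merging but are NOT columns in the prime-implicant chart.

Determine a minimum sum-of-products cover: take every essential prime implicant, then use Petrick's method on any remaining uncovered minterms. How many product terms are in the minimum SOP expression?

size-2^0 implicants → 0000(✓)  0001(✓)  0011(✓)  0100(✓)  0101(✓)  0110(✓)  1000(✓)  1001(✓)  1010(✓)  1011(✓)  1101(✓)  1111(✓)
size-2^1 implicants → -000(✓)  -001(✓)  -011(✓)  -101(✓)  0-00(✓)  0-01(✓)  00-1(✓)  000-(✓)  01-0  010-(✓)  1-01(✓)  1-11(✓)  10-0(✓)  10-1(✓)  100-(✓)  101-(✓)  11-1(✓)
size-2^2 implicants → --01  -0-1  -00-  0-0-  1--1  10--
Unchecked terms (primes): --01, -0-1, -00-, 0-0-, 01-0, 1--1, 10--
Minterm coverage:
  m0 ⊆ -00-,0-0-
  m1 ⊆ --01,-0-1,-00-,0-0-
  m3 ⊆ -0-1 [E]
  m4 ⊆ 0-0-,01-0
  m5 ⊆ --01,0-0-
  m6 ⊆ 01-0 [E]
  m8 ⊆ -00-,10--
  m9 ⊆ --01,-0-1,-00-,1--1,10--
  m10 ⊆ 10-- [E]
  m11 ⊆ -0-1,1--1,10--
  m13 ⊆ --01,1--1
  m15 ⊆ 1--1 [E]
E = {-0-1, 01-0, 1--1, 10--}
Petrick residual → 0-0-
Cover = b'd + a'c' + a'bd' + ad + ab'  |cover|=5

5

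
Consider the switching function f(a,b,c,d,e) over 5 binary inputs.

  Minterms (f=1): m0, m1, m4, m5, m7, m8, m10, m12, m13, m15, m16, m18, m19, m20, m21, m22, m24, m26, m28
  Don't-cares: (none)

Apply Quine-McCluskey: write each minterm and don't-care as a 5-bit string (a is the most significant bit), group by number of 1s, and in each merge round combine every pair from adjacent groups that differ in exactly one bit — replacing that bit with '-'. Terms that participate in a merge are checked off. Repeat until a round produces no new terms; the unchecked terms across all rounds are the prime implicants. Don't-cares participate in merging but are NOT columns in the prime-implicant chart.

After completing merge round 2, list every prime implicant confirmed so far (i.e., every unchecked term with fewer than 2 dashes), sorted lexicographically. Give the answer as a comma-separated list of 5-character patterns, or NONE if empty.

size-2^0 implicants → 00000(✓)  00001(✓)  00100(✓)  00101(✓)  00111(✓)  01000(✓)  01010(✓)  01100(✓)  01101(✓)  01111(✓)  10000(✓)  10010(✓)  10011(✓)  10100(✓)  10101(✓)  10110(✓)  11000(✓)  11010(✓)  11100(✓)
size-2^1 implicants → -0000(✓)  -0100(✓)  -0101(✓)  -1000(✓)  -1010(✓)  -1100(✓)  0-000(✓)  0-100(✓)  0-101(✓)  0-111(✓)  00-00(✓)  00-01(✓)  0000-(✓)  001-1(✓)  0010-(✓)  01-00(✓)  010-0(✓)  011-1(✓)  0110-(✓)  1-000(✓)  1-010(✓)  1-100(✓)  10-00(✓)  10-10(✓)  100-0(✓)  1001-  101-0(✓)  1010-(✓)  11-00(✓)  110-0(✓)
size-2^2 implicants → --000(✓)  --100(✓)  -0-00(✓)  -010-  -1-00(✓)  -10-0  0--00(✓)  0-1-1  0-10-  00-0-  1--00(✓)  1-0-0  10--0
size-2^3 implicants → ---00
Unchecked terms (primes): ---00, -010-, -10-0, 0-1-1, 0-10-, 00-0-, 1-0-0, 10--0, 1001-

1001-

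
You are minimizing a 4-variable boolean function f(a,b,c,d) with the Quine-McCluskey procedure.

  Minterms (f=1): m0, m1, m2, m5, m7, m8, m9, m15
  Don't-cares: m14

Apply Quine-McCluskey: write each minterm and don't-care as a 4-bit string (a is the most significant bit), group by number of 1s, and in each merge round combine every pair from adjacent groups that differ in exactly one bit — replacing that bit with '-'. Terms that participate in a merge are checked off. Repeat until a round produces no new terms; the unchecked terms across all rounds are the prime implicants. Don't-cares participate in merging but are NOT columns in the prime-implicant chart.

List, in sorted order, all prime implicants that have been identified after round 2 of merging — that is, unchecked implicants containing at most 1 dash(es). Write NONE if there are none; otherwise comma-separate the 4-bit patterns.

-111, 0-01, 00-0, 01-1, 111-

size-2^0 implicants → 0000(✓)  0001(✓)  0010(✓)  0101(✓)  0111(✓)  1000(✓)  1001(✓)  1110(✓)  1111(✓)
size-2^1 implicants → -000(✓)  -001(✓)  -111  0-01  00-0  000-(✓)  01-1  100-(✓)  111-
size-2^2 implicants → -00-
Unchecked terms (primes): -00-, -111, 0-01, 00-0, 01-1, 111-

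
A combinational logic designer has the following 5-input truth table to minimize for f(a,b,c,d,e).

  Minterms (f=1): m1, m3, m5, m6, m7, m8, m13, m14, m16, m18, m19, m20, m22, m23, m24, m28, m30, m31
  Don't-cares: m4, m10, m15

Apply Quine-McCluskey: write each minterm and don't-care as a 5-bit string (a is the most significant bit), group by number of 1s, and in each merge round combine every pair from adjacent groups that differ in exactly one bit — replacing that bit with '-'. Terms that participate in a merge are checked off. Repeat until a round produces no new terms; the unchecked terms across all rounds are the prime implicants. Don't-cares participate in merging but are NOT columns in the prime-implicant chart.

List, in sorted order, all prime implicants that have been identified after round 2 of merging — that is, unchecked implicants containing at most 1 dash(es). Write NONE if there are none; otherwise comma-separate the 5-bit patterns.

-1000, 01-10, 010-0

Round 0: 00001✓ 00011✓ 00100✓ 00101✓ 00110✓ 00111✓ 01000✓ 01010✓ 01101✓ 01110✓ 01111✓ 10000✓ 10010✓ 10011✓ 10100✓ 10110✓ 10111✓ 11000✓ 11100✓ 11110✓ 11111✓
Round 1: -0011✓ -0100✓ -0110✓ -0111✓ -1000 -1110✓ -1111✓ 0-101✓ 0-110✓ 0-111✓ 00-01✓ 00-11✓ 000-1✓ 001-0✓ 001-1✓ 0010-✓ 0011-✓ 01-10 010-0 011-1✓ 0111-✓ 1-000✓ 1-100✓ 1-110✓ 1-111✓ 10-00✓ 10-10✓ 10-11✓ 100-0✓ 1001-✓ 101-0✓ 1011-✓ 11-00✓ 111-0✓ 1111-✓
Round 2: --110✓ --111✓ -0-11 -01-0 -011-✓ -111-✓ 0-1-1 0-11-✓ 00--1 001-- 1--00 1-1-0 1-11-✓ 10--0 10-1-
Round 3: --11-
PIs = {--11-, -0-11, -01-0, -1000, 0-1-1, 00--1, 001--, 01-10, 010-0, 1--00, 1-1-0, 10--0, 10-1-}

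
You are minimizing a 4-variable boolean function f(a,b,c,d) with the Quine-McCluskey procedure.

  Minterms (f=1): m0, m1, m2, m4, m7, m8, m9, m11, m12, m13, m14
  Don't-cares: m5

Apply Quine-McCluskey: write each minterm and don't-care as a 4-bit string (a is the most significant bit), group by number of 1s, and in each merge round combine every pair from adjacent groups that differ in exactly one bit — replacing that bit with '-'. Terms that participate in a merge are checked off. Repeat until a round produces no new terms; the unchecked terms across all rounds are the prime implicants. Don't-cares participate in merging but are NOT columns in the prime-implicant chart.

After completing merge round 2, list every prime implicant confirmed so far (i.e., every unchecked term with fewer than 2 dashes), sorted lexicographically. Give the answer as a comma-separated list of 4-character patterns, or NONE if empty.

[col 0] 0000*, 0001*, 0010*, 0100*, 0101*, 0111*, 1000*, 1001*, 1011*, 1100*, 1101*, 1110*
[col 1] -000*, -001*, -100*, -101*, 0-00*, 0-01*, 00-0, 000-*, 01-1, 010-*, 1-00*, 1-01*, 10-1, 100-*, 11-0, 110-*
[col 2] --00*, --01*, -00-*, -10-*, 0-0-*, 1-0-*
[col 3] --0-
Prime implicants: --0-, 00-0, 01-1, 10-1, 11-0

00-0, 01-1, 10-1, 11-0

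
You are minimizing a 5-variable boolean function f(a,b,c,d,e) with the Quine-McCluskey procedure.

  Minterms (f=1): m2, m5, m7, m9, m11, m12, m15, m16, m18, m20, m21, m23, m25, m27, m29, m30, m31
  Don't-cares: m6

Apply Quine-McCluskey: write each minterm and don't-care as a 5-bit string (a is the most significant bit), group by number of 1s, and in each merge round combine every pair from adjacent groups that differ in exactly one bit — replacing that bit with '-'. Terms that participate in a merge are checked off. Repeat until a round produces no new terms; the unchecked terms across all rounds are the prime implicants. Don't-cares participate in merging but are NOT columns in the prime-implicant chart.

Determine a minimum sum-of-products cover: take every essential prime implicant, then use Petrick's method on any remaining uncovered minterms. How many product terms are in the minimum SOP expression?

[col 0] 00010*, 00101*, 00110*, 00111*, 01001*, 01011*, 01100, 01111*, 10000*, 10010*, 10100*, 10101*, 10111*, 11001*, 11011*, 11101*, 11110*, 11111*
[col 1] -0010, -0101*, -0111*, -1001*, -1011*, -1111*, 0-111*, 00-10, 001-1*, 0011-, 01-11*, 010-1*, 1-101*, 1-111*, 10-00, 100-0, 101-1*, 1010-, 11-01*, 11-11*, 110-1*, 111-1*, 1111-
[col 2] --111, -01-1, -1-11, -10-1, 1-1-1, 11--1
Prime implicants: --111, -0010, -01-1, -1-11, -10-1, 00-10, 0011-, 01100, 1-1-1, 10-00, 100-0, 1010-, 11--1, 1111-
PI chart (minterm → PIs covering it):
  2 | -0010,00-10
  5 | -01-1  (sole → essential)
  7 | --111,-01-1,0011-
  9 | -10-1  (sole → essential)
  11 | -1-11,-10-1
  12 | 01100  (sole → essential)
  15 | --111,-1-11
  16 | 10-00,100-0
  18 | -0010,100-0
  20 | 10-00,1010-
  21 | -01-1,1-1-1,1010-
  23 | --111,-01-1,1-1-1
  25 | -10-1,11--1
  27 | -1-11,-10-1,11--1
  29 | 1-1-1,11--1
  30 | 1111-  (sole → essential)
  31 | --111,-1-11,1-1-1,11--1,1111-
Essential prime implicants: -01-1, -10-1, 01100, 1111-
Petrick residual → --111, -0010, 1-1-1, 10-00
Minimum SOP uses 8 PIs: cde + b'c'de' + b'ce + bc'e + a'bcd'e' + ace + ab'd'e' + abcd

8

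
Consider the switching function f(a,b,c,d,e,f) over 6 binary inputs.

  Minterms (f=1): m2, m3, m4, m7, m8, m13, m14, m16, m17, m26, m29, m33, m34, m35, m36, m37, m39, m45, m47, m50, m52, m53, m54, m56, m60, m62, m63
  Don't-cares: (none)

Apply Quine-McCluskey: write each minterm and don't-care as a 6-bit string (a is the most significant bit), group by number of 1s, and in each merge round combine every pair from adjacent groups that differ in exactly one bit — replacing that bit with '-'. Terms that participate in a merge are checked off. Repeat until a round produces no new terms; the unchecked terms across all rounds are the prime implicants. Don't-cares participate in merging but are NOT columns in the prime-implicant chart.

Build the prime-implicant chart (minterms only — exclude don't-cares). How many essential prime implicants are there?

11

[col 0] 000010*, 000011*, 000100*, 000111*, 001000, 001101*, 001110, 010000*, 010001*, 011010, 011101*, 100001*, 100010*, 100011*, 100100*, 100101*, 100111*, 101101*, 101111*, 110010*, 110100*, 110101*, 110110*, 111000*, 111100*, 111110*, 111111*
[col 1] -00010*, -00011*, -00100, -00111*, -01101, 0-1101, 000-11*, 00001-*, 01000-, 1-0010, 1-0100*, 1-0101*, 1-1111, 10-101*, 10-111*, 100-01*, 100-11*, 1000-1*, 10001-*, 1001-1*, 10010-*, 1011-1*, 11-100*, 11-110*, 110-10, 1101-0*, 11010-*, 111-00, 1111-0*, 11111-
[col 2] -00-11, -0001-, 1-010-, 10-1-1, 100--1, 11-1-0
Prime implicants: -00-11, -0001-, -00100, -01101, 0-1101, 001000, 001110, 01000-, 011010, 1-0010, 1-010-, 1-1111, 10-1-1, 100--1, 11-1-0, 110-10, 111-00, 11111-
PI chart (minterm → PIs covering it):
  2 | -0001-  (sole → essential)
  3 | -00-11,-0001-
  4 | -00100  (sole → essential)
  7 | -00-11  (sole → essential)
  8 | 001000  (sole → essential)
  13 | -01101,0-1101
  14 | 001110  (sole → essential)
  16 | 01000-  (sole → essential)
  17 | 01000-  (sole → essential)
  26 | 011010  (sole → essential)
  29 | 0-1101  (sole → essential)
  33 | 100--1  (sole → essential)
  34 | -0001-,1-0010
  35 | -00-11,-0001-,100--1
  36 | -00100,1-010-
  37 | 1-010-,10-1-1,100--1
  39 | -00-11,10-1-1,100--1
  45 | -01101,10-1-1
  47 | 1-1111,10-1-1
  50 | 1-0010,110-10
  52 | 1-010-,11-1-0
  53 | 1-010-  (sole → essential)
  54 | 11-1-0,110-10
  56 | 111-00  (sole → essential)
  60 | 11-1-0,111-00
  62 | 11-1-0,11111-
  63 | 1-1111,11111-
Essential prime implicants: -00-11, -0001-, -00100, 0-1101, 001000, 001110, 01000-, 011010, 1-010-, 100--1, 111-00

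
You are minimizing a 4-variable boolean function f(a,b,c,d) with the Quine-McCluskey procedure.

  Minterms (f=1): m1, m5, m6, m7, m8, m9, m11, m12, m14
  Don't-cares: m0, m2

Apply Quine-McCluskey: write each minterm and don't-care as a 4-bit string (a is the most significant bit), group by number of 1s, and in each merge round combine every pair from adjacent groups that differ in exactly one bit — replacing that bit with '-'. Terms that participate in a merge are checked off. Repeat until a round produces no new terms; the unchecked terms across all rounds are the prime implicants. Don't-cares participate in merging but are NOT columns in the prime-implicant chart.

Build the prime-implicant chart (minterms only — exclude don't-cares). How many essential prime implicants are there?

size-2^0 implicants → 0000(✓)  0001(✓)  0010(✓)  0101(✓)  0110(✓)  0111(✓)  1000(✓)  1001(✓)  1011(✓)  1100(✓)  1110(✓)
size-2^1 implicants → -000(✓)  -001(✓)  -110  0-01  0-10  00-0  000-(✓)  01-1  011-  1-00  10-1  100-(✓)  11-0
size-2^2 implicants → -00-
Unchecked terms (primes): -00-, -110, 0-01, 0-10, 00-0, 01-1, 011-, 1-00, 10-1, 11-0
Minterm coverage:
  m1 ⊆ -00-,0-01
  m5 ⊆ 0-01,01-1
  m6 ⊆ -110,0-10,011-
  m7 ⊆ 01-1,011-
  m8 ⊆ -00-,1-00
  m9 ⊆ -00-,10-1
  m11 ⊆ 10-1 [E]
  m12 ⊆ 1-00,11-0
  m14 ⊆ -110,11-0
E = {10-1}

1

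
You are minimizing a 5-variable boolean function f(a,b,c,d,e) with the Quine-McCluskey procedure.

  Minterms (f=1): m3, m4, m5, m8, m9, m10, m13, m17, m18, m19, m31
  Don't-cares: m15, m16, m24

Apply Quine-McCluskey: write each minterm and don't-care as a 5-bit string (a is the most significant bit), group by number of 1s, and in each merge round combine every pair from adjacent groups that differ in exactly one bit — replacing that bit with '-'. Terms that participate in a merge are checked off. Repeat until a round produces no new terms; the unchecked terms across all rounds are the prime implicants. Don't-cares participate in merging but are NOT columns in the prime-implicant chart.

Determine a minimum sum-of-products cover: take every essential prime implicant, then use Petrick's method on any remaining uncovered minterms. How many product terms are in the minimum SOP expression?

[col 0] 00011*, 00100*, 00101*, 01000*, 01001*, 01010*, 01101*, 01111*, 10000*, 10001*, 10010*, 10011*, 11000*, 11111*
[col 1] -0011, -1000, -1111, 0-101, 0010-, 01-01, 010-0, 0100-, 011-1, 1-000, 100-0*, 100-1*, 1000-*, 1001-*
[col 2] 100--
Prime implicants: -0011, -1000, -1111, 0-101, 0010-, 01-01, 010-0, 0100-, 011-1, 1-000, 100--
PI chart (minterm → PIs covering it):
  3 | -0011  (sole → essential)
  4 | 0010-  (sole → essential)
  5 | 0-101,0010-
  8 | -1000,010-0,0100-
  9 | 01-01,0100-
  10 | 010-0  (sole → essential)
  13 | 0-101,01-01,011-1
  17 | 100--  (sole → essential)
  18 | 100--  (sole → essential)
  19 | -0011,100--
  31 | -1111  (sole → essential)
Essential prime implicants: -0011, -1111, 0010-, 010-0, 100--
Petrick residual → 01-01
Minimum SOP uses 6 PIs: b'c'de + bcde + a'b'cd' + a'bd'e + a'bc'e' + ab'c'

6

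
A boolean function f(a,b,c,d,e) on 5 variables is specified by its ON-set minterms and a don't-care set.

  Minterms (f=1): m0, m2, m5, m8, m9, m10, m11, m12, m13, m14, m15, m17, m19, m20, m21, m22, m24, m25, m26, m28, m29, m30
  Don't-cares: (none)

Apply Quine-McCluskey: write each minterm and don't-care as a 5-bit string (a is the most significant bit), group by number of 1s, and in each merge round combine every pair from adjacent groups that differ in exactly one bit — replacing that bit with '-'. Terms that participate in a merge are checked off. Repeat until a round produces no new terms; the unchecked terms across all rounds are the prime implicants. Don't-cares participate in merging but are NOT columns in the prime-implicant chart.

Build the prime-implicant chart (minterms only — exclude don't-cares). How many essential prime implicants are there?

[col 0] 00000*, 00010*, 00101*, 01000*, 01001*, 01010*, 01011*, 01100*, 01101*, 01110*, 01111*, 10001*, 10011*, 10100*, 10101*, 10110*, 11000*, 11001*, 11010*, 11100*, 11101*, 11110*
[col 1] -0101*, -1000*, -1001*, -1010*, -1100*, -1101*, -1110*, 0-000*, 0-010*, 0-101*, 000-0*, 01-00*, 01-01*, 01-10*, 01-11*, 010-0*, 010-1*, 0100-*, 0101-*, 011-0*, 011-1*, 0110-*, 0111-*, 1-001*, 1-100*, 1-101*, 1-110*, 10-01*, 100-1, 101-0*, 1010-*, 11-00*, 11-01*, 11-10*, 110-0*, 1100-*, 111-0*, 1110-*
[col 2] --101, -1-00*, -1-01*, -1-10*, -10-0*, -100-*, -11-0*, -110-*, 0-0-0, 01--0*, 01--1*, 01-0-*, 01-1-*, 010--*, 011--*, 1--01, 1-1-0, 1-10-, 11--0*, 11-0-*
[col 3] -1--0, -1-0-, 01---
Prime implicants: --101, -1--0, -1-0-, 0-0-0, 01---, 1--01, 1-1-0, 1-10-, 100-1
PI chart (minterm → PIs covering it):
  0 | 0-0-0  (sole → essential)
  2 | 0-0-0  (sole → essential)
  5 | --101  (sole → essential)
  8 | -1--0,-1-0-,0-0-0,01---
  9 | -1-0-,01---
  10 | -1--0,0-0-0,01---
  11 | 01---  (sole → essential)
  12 | -1--0,-1-0-,01---
  13 | --101,-1-0-,01---
  14 | -1--0,01---
  15 | 01---  (sole → essential)
  17 | 1--01,100-1
  19 | 100-1  (sole → essential)
  20 | 1-1-0,1-10-
  21 | --101,1--01,1-10-
  22 | 1-1-0  (sole → essential)
  24 | -1--0,-1-0-
  25 | -1-0-,1--01
  26 | -1--0  (sole → essential)
  28 | -1--0,-1-0-,1-1-0,1-10-
  29 | --101,-1-0-,1--01,1-10-
  30 | -1--0,1-1-0
Essential prime implicants: --101, -1--0, 0-0-0, 01---, 1-1-0, 100-1

6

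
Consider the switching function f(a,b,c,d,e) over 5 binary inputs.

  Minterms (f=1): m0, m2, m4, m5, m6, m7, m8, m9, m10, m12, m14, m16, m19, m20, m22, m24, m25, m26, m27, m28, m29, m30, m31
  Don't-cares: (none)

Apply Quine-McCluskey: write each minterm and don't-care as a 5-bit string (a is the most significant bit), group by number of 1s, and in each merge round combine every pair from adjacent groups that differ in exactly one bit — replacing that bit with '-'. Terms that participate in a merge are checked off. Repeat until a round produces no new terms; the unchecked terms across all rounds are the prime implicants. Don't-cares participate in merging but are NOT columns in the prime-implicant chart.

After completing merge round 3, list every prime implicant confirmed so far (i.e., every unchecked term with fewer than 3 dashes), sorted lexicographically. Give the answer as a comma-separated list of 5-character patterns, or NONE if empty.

-100-, 001--, 1-011

size-2^0 implicants → 00000(✓)  00010(✓)  00100(✓)  00101(✓)  00110(✓)  00111(✓)  01000(✓)  01001(✓)  01010(✓)  01100(✓)  01110(✓)  10000(✓)  10011(✓)  10100(✓)  10110(✓)  11000(✓)  11001(✓)  11010(✓)  11011(✓)  11100(✓)  11101(✓)  11110(✓)  11111(✓)
size-2^1 implicants → -0000(✓)  -0100(✓)  -0110(✓)  -1000(✓)  -1001(✓)  -1010(✓)  -1100(✓)  -1110(✓)  0-000(✓)  0-010(✓)  0-100(✓)  0-110(✓)  00-00(✓)  00-10(✓)  000-0(✓)  001-0(✓)  001-1(✓)  0010-(✓)  0011-(✓)  01-00(✓)  01-10(✓)  010-0(✓)  0100-(✓)  011-0(✓)  1-000(✓)  1-011  1-100(✓)  1-110(✓)  10-00(✓)  101-0(✓)  11-00(✓)  11-01(✓)  11-10(✓)  11-11(✓)  110-0(✓)  110-1(✓)  1100-(✓)  1101-(✓)  111-0(✓)  111-1(✓)  1110-(✓)  1111-(✓)
size-2^2 implicants → --000(✓)  --100(✓)  --110(✓)  -0-00(✓)  -01-0(✓)  -1-00(✓)  -1-10(✓)  -10-0(✓)  -100-  -11-0(✓)  0--00(✓)  0--10(✓)  0-0-0(✓)  0-1-0(✓)  00--0(✓)  001--  01--0(✓)  1--00(✓)  1-1-0(✓)  11--0(✓)  11--1(✓)  11-0-(✓)  11-1-(✓)  110--(✓)  111--(✓)
size-2^3 implicants → ---00  --1-0  -1--0  0---0  11---
Unchecked terms (primes): ---00, --1-0, -1--0, -100-, 0---0, 001--, 1-011, 11---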